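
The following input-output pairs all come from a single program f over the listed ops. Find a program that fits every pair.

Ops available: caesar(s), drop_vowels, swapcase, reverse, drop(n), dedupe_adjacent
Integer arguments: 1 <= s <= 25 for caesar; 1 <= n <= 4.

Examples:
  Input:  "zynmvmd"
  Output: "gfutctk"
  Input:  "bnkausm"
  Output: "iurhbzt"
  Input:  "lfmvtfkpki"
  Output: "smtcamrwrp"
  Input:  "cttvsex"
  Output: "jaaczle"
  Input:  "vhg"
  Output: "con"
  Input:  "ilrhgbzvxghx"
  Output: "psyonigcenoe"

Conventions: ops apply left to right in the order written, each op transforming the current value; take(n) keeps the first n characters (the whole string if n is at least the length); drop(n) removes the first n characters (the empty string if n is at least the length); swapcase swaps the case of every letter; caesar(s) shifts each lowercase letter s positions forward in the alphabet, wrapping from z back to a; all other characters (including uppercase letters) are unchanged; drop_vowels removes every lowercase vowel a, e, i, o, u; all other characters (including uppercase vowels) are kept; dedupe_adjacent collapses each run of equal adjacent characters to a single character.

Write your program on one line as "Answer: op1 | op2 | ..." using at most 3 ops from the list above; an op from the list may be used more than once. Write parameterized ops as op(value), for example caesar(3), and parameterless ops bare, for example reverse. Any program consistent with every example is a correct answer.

reverse | caesar(7) | reverse

Check, running the answer program on each example:
  "zynmvmd" -> "dmvmnyz" -> "ktctufg" -> "gfutctk"
  "bnkausm" -> "msuaknb" -> "tzbhrui" -> "iurhbzt"
  "lfmvtfkpki" -> "ikpkftvmfl" -> "prwrmactms" -> "smtcamrwrp"
  "cttvsex" -> "xesvttc" -> "elzcaaj" -> "jaaczle"
  "vhg" -> "ghv" -> "noc" -> "con"
  "ilrhgbzvxghx" -> "xhgxvzbghrli" -> "eonecginoysp" -> "psyonigcenoe"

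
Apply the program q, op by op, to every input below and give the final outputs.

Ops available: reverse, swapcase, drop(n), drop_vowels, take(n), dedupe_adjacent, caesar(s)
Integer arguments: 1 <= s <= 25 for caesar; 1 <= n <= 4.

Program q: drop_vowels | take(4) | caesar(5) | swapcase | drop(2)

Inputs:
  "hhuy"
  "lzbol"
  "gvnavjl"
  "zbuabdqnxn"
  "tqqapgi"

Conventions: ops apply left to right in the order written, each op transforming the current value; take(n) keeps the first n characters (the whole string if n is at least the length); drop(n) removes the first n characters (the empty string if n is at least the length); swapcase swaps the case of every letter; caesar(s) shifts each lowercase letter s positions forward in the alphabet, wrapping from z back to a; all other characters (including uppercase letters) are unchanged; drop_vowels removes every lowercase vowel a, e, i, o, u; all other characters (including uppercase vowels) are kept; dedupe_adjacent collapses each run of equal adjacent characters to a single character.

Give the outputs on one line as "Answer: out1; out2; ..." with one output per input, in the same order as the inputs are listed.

Execution, op by op:
  "hhuy" -> "hhy" -> "hhy" -> "mmd" -> "MMD" -> "D"
  "lzbol" -> "lzbl" -> "lzbl" -> "qegq" -> "QEGQ" -> "GQ"
  "gvnavjl" -> "gvnvjl" -> "gvnv" -> "lasa" -> "LASA" -> "SA"
  "zbuabdqnxn" -> "zbbdqnxn" -> "zbbd" -> "eggi" -> "EGGI" -> "GI"
  "tqqapgi" -> "tqqpg" -> "tqqp" -> "yvvu" -> "YVVU" -> "VU"

"D"; "GQ"; "SA"; "GI"; "VU"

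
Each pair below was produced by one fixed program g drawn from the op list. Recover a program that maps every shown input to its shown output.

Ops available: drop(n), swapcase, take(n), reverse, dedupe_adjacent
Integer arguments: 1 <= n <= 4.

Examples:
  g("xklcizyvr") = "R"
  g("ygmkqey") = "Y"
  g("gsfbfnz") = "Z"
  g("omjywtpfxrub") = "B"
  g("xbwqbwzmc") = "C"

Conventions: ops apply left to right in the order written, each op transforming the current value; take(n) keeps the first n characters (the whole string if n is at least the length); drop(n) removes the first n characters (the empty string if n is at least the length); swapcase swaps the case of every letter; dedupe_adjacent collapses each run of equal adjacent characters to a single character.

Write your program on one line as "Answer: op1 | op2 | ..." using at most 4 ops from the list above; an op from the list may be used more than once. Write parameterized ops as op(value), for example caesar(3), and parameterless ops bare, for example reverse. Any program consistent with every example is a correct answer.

swapcase | reverse | take(1)

Check, running the answer program on each example:
  "xklcizyvr" -> "XKLCIZYVR" -> "RVYZICLKX" -> "R"
  "ygmkqey" -> "YGMKQEY" -> "YEQKMGY" -> "Y"
  "gsfbfnz" -> "GSFBFNZ" -> "ZNFBFSG" -> "Z"
  "omjywtpfxrub" -> "OMJYWTPFXRUB" -> "BURXFPTWYJMO" -> "B"
  "xbwqbwzmc" -> "XBWQBWZMC" -> "CMZWBQWBX" -> "C"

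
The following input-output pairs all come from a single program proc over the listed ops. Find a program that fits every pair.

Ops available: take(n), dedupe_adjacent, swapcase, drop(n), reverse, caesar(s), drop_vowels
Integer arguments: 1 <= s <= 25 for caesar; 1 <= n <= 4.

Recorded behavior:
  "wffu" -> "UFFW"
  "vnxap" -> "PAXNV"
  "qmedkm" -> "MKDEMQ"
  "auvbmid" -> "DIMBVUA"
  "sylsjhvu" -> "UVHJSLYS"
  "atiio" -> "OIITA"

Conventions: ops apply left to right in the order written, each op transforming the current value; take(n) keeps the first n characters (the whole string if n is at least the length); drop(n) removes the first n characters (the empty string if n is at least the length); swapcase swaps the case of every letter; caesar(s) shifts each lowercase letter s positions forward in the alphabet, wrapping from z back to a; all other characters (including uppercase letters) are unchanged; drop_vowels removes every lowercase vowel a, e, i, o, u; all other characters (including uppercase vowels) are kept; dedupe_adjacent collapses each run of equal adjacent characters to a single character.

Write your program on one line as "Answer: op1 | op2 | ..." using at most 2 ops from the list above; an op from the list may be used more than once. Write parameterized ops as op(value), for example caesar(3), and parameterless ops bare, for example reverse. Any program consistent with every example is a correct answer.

swapcase | reverse

Check, running the answer program on each example:
  "wffu" -> "WFFU" -> "UFFW"
  "vnxap" -> "VNXAP" -> "PAXNV"
  "qmedkm" -> "QMEDKM" -> "MKDEMQ"
  "auvbmid" -> "AUVBMID" -> "DIMBVUA"
  "sylsjhvu" -> "SYLSJHVU" -> "UVHJSLYS"
  "atiio" -> "ATIIO" -> "OIITA"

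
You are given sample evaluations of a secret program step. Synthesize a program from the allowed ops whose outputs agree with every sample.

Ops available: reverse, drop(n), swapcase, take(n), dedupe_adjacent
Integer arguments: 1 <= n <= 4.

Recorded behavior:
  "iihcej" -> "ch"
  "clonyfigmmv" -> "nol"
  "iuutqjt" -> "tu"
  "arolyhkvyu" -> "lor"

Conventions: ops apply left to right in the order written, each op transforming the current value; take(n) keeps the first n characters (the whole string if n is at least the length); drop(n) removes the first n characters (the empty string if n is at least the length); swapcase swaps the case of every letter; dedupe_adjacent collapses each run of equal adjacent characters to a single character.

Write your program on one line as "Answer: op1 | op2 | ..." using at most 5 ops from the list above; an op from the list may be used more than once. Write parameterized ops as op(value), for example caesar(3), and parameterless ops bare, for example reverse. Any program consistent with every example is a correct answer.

take(4) | dedupe_adjacent | drop(1) | reverse

Check, running the answer program on each example:
  "iihcej" -> "iihc" -> "ihc" -> "hc" -> "ch"
  "clonyfigmmv" -> "clon" -> "clon" -> "lon" -> "nol"
  "iuutqjt" -> "iuut" -> "iut" -> "ut" -> "tu"
  "arolyhkvyu" -> "arol" -> "arol" -> "rol" -> "lor"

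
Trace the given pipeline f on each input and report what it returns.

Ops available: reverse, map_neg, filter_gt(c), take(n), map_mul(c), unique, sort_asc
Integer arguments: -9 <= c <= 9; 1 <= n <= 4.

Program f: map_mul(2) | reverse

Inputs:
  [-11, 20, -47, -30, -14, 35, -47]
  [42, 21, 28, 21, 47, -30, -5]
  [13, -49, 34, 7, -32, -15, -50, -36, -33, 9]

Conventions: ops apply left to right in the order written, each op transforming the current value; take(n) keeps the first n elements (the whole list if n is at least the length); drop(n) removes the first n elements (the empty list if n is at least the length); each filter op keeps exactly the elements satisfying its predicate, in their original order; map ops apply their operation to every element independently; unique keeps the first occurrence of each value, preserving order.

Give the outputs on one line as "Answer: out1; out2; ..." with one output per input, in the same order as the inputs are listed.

Execution, op by op:
  [-11, 20, -47, -30, -14, 35, -47] -> [-22, 40, -94, -60, -28, 70, -94] -> [-94, 70, -28, -60, -94, 40, -22]
  [42, 21, 28, 21, 47, -30, -5] -> [84, 42, 56, 42, 94, -60, -10] -> [-10, -60, 94, 42, 56, 42, 84]
  [13, -49, 34, 7, -32, -15, -50, -36, -33, 9] -> [26, -98, 68, 14, -64, -30, -100, -72, -66, 18] -> [18, -66, -72, -100, -30, -64, 14, 68, -98, 26]

[-94, 70, -28, -60, -94, 40, -22]; [-10, -60, 94, 42, 56, 42, 84]; [18, -66, -72, -100, -30, -64, 14, 68, -98, 26]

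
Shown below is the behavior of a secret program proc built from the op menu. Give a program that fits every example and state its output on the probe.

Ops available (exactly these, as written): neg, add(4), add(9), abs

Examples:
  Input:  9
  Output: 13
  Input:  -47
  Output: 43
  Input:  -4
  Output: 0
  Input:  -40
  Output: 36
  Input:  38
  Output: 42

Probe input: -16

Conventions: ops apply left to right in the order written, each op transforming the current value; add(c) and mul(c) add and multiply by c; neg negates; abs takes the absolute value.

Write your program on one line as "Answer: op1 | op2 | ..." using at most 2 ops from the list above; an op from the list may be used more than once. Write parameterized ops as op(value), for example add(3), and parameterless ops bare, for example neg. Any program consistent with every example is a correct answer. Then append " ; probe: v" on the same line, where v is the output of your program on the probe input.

add(4) | abs ; probe: 12

Check, running the answer program on each example:
  9 -> 13 -> 13
  -47 -> -43 -> 43
  -4 -> 0 -> 0
  -40 -> -36 -> 36
  38 -> 42 -> 42
  probe: -16 -> -12 -> 12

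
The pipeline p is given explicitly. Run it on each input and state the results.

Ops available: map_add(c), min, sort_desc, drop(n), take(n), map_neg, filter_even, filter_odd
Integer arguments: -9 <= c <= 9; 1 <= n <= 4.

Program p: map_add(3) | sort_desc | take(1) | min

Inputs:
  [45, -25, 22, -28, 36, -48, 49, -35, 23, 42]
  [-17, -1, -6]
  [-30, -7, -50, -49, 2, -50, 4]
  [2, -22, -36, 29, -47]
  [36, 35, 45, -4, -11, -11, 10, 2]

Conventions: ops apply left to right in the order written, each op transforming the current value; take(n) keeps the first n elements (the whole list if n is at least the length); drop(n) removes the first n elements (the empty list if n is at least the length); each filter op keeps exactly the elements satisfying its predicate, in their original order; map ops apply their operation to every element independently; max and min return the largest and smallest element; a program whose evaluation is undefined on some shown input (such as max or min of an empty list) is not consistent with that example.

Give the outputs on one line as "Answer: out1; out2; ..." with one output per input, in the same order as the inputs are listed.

52; 2; 7; 32; 48

Execution, op by op:
  [45, -25, 22, -28, 36, -48, 49, -35, 23, 42] -> [48, -22, 25, -25, 39, -45, 52, -32, 26, 45] -> [52, 48, 45, 39, 26, 25, -22, -25, -32, -45] -> [52] -> 52
  [-17, -1, -6] -> [-14, 2, -3] -> [2, -3, -14] -> [2] -> 2
  [-30, -7, -50, -49, 2, -50, 4] -> [-27, -4, -47, -46, 5, -47, 7] -> [7, 5, -4, -27, -46, -47, -47] -> [7] -> 7
  [2, -22, -36, 29, -47] -> [5, -19, -33, 32, -44] -> [32, 5, -19, -33, -44] -> [32] -> 32
  [36, 35, 45, -4, -11, -11, 10, 2] -> [39, 38, 48, -1, -8, -8, 13, 5] -> [48, 39, 38, 13, 5, -1, -8, -8] -> [48] -> 48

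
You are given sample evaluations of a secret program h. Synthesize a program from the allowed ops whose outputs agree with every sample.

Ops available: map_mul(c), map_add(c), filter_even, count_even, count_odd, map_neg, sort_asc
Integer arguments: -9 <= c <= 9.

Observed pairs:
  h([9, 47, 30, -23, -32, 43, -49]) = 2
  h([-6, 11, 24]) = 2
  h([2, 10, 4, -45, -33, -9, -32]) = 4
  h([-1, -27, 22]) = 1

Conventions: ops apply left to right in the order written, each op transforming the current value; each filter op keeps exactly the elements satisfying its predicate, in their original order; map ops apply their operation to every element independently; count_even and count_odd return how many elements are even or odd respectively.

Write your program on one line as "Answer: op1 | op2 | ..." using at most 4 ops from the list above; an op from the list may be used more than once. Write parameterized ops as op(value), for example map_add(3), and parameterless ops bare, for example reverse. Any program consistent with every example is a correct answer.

sort_asc | map_neg | map_add(-7) | count_odd

Check, running the answer program on each example:
  [9, 47, 30, -23, -32, 43, -49] -> [-49, -32, -23, 9, 30, 43, 47] -> [49, 32, 23, -9, -30, -43, -47] -> [42, 25, 16, -16, -37, -50, -54] -> 2
  [-6, 11, 24] -> [-6, 11, 24] -> [6, -11, -24] -> [-1, -18, -31] -> 2
  [2, 10, 4, -45, -33, -9, -32] -> [-45, -33, -32, -9, 2, 4, 10] -> [45, 33, 32, 9, -2, -4, -10] -> [38, 26, 25, 2, -9, -11, -17] -> 4
  [-1, -27, 22] -> [-27, -1, 22] -> [27, 1, -22] -> [20, -6, -29] -> 1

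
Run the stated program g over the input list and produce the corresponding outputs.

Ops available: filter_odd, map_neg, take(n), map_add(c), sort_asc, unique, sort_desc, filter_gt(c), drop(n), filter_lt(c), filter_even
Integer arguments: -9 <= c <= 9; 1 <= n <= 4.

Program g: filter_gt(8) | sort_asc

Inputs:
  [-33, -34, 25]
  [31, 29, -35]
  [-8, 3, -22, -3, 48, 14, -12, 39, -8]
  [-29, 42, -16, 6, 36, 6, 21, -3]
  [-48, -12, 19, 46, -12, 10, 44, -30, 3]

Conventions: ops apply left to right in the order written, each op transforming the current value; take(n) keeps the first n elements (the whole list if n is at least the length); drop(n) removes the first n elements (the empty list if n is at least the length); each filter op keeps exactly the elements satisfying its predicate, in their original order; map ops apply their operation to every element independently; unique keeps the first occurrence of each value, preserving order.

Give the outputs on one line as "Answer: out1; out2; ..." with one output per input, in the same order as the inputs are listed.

Execution, op by op:
  [-33, -34, 25] -> [25] -> [25]
  [31, 29, -35] -> [31, 29] -> [29, 31]
  [-8, 3, -22, -3, 48, 14, -12, 39, -8] -> [48, 14, 39] -> [14, 39, 48]
  [-29, 42, -16, 6, 36, 6, 21, -3] -> [42, 36, 21] -> [21, 36, 42]
  [-48, -12, 19, 46, -12, 10, 44, -30, 3] -> [19, 46, 10, 44] -> [10, 19, 44, 46]

[25]; [29, 31]; [14, 39, 48]; [21, 36, 42]; [10, 19, 44, 46]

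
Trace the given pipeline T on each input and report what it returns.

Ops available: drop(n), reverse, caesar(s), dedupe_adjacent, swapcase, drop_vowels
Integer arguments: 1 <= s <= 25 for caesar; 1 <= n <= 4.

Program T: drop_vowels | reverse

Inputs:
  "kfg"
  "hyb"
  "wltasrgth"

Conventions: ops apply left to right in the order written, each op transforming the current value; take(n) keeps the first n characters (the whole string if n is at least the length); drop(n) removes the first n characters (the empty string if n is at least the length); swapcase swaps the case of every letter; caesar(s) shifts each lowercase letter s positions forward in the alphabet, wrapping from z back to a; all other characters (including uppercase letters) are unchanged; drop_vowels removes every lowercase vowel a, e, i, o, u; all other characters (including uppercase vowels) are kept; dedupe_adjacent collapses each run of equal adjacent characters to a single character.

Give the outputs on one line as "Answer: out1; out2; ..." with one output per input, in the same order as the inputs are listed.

Execution, op by op:
  "kfg" -> "kfg" -> "gfk"
  "hyb" -> "hyb" -> "byh"
  "wltasrgth" -> "wltsrgth" -> "htgrstlw"

"gfk"; "byh"; "htgrstlw"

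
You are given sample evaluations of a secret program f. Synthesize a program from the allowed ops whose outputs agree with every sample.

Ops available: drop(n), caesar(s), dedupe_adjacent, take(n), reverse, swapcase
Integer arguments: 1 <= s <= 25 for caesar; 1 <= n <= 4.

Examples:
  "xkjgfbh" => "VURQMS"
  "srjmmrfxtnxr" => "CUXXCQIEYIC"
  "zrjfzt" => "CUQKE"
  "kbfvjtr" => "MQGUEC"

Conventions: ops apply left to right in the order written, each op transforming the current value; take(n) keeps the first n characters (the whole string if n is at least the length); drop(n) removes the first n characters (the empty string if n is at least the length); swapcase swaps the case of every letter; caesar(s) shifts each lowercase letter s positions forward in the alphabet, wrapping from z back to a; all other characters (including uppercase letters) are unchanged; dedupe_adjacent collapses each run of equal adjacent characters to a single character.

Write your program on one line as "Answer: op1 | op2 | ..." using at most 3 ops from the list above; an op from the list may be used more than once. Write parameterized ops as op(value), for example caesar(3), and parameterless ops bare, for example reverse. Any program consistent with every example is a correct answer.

caesar(11) | swapcase | drop(1)

Check, running the answer program on each example:
  "xkjgfbh" -> "ivurqms" -> "IVURQMS" -> "VURQMS"
  "srjmmrfxtnxr" -> "dcuxxcqieyic" -> "DCUXXCQIEYIC" -> "CUXXCQIEYIC"
  "zrjfzt" -> "kcuqke" -> "KCUQKE" -> "CUQKE"
  "kbfvjtr" -> "vmqguec" -> "VMQGUEC" -> "MQGUEC"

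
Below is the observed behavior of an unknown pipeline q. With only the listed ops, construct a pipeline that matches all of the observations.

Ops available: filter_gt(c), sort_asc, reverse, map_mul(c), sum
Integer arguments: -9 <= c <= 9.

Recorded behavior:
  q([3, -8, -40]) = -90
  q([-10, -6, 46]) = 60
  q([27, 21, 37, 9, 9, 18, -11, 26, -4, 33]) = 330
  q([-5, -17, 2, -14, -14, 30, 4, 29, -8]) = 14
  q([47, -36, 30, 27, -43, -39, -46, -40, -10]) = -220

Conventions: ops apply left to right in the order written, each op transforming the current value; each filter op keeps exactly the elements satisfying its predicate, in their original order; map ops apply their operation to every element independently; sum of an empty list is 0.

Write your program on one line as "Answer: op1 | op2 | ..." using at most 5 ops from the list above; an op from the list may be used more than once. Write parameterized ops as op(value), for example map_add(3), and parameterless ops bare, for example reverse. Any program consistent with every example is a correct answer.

reverse | map_mul(2) | sort_asc | sum

Check, running the answer program on each example:
  [3, -8, -40] -> [-40, -8, 3] -> [-80, -16, 6] -> [-80, -16, 6] -> -90
  [-10, -6, 46] -> [46, -6, -10] -> [92, -12, -20] -> [-20, -12, 92] -> 60
  [27, 21, 37, 9, 9, 18, -11, 26, -4, 33] -> [33, -4, 26, -11, 18, 9, 9, 37, 21, 27] -> [66, -8, 52, -22, 36, 18, 18, 74, 42, 54] -> [-22, -8, 18, 18, 36, 42, 52, 54, 66, 74] -> 330
  [-5, -17, 2, -14, -14, 30, 4, 29, -8] -> [-8, 29, 4, 30, -14, -14, 2, -17, -5] -> [-16, 58, 8, 60, -28, -28, 4, -34, -10] -> [-34, -28, -28, -16, -10, 4, 8, 58, 60] -> 14
  [47, -36, 30, 27, -43, -39, -46, -40, -10] -> [-10, -40, -46, -39, -43, 27, 30, -36, 47] -> [-20, -80, -92, -78, -86, 54, 60, -72, 94] -> [-92, -86, -80, -78, -72, -20, 54, 60, 94] -> -220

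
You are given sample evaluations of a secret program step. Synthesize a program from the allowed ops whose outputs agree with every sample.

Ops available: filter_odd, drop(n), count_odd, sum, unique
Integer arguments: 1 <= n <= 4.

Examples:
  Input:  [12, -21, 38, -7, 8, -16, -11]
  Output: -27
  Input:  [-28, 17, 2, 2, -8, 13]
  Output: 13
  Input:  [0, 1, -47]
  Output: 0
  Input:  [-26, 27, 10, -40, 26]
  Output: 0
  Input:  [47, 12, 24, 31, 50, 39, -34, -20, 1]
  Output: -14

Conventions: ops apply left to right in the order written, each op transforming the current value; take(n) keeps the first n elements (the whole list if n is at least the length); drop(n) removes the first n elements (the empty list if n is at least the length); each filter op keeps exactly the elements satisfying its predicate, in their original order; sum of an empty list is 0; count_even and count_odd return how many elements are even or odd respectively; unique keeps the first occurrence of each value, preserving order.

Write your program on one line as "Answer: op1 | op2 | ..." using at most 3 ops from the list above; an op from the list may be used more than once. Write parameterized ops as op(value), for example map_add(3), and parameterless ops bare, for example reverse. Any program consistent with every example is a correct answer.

drop(3) | drop(2) | sum

Check, running the answer program on each example:
  [12, -21, 38, -7, 8, -16, -11] -> [-7, 8, -16, -11] -> [-16, -11] -> -27
  [-28, 17, 2, 2, -8, 13] -> [2, -8, 13] -> [13] -> 13
  [0, 1, -47] -> [] -> [] -> 0
  [-26, 27, 10, -40, 26] -> [-40, 26] -> [] -> 0
  [47, 12, 24, 31, 50, 39, -34, -20, 1] -> [31, 50, 39, -34, -20, 1] -> [39, -34, -20, 1] -> -14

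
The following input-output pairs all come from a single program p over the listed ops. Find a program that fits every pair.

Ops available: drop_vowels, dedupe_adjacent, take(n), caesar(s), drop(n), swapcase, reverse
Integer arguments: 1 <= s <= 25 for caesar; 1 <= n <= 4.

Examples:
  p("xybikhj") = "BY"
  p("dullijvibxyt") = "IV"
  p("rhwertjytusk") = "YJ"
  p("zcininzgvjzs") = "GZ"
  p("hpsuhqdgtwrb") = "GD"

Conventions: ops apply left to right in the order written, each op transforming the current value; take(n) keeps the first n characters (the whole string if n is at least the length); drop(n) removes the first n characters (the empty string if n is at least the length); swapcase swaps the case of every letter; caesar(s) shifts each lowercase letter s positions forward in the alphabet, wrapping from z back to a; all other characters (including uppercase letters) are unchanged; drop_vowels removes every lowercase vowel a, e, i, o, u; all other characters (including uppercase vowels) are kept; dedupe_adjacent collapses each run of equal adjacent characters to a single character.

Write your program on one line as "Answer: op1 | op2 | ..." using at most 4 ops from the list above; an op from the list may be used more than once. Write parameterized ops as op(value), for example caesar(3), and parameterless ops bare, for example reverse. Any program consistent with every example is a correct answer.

reverse | drop(4) | swapcase | take(2)

Check, running the answer program on each example:
  "xybikhj" -> "jhkibyx" -> "byx" -> "BYX" -> "BY"
  "dullijvibxyt" -> "tyxbivjillud" -> "ivjillud" -> "IVJILLUD" -> "IV"
  "rhwertjytusk" -> "ksutyjtrewhr" -> "yjtrewhr" -> "YJTREWHR" -> "YJ"
  "zcininzgvjzs" -> "szjvgzninicz" -> "gzninicz" -> "GZNINICZ" -> "GZ"
  "hpsuhqdgtwrb" -> "brwtgdqhusph" -> "gdqhusph" -> "GDQHUSPH" -> "GD"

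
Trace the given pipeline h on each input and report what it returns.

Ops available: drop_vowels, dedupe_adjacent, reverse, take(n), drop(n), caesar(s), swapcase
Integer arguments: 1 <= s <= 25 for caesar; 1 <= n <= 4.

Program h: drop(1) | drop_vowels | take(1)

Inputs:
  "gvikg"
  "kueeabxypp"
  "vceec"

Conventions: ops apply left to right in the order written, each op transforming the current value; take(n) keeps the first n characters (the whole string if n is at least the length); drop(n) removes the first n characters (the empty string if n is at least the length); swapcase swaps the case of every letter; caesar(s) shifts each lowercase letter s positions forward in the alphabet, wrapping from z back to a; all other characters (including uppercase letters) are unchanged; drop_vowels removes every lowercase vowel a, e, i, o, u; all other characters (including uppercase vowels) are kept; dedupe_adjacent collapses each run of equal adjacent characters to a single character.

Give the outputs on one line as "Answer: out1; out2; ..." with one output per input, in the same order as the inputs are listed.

Execution, op by op:
  "gvikg" -> "vikg" -> "vkg" -> "v"
  "kueeabxypp" -> "ueeabxypp" -> "bxypp" -> "b"
  "vceec" -> "ceec" -> "cc" -> "c"

"v"; "b"; "c"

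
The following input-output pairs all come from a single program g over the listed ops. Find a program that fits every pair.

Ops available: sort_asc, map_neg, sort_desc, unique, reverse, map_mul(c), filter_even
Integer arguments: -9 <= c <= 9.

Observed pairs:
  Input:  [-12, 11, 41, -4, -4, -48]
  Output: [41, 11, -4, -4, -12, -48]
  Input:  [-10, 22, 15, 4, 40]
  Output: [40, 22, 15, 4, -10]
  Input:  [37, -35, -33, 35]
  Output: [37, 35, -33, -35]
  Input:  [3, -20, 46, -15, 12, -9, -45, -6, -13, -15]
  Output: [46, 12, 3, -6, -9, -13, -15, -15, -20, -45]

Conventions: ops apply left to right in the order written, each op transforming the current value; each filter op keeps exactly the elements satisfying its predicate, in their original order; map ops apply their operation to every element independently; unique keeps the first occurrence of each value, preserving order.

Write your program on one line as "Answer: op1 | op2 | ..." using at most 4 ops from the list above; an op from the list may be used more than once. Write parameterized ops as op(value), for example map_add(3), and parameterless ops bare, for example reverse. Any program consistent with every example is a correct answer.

map_neg | sort_asc | map_mul(-1)

Check, running the answer program on each example:
  [-12, 11, 41, -4, -4, -48] -> [12, -11, -41, 4, 4, 48] -> [-41, -11, 4, 4, 12, 48] -> [41, 11, -4, -4, -12, -48]
  [-10, 22, 15, 4, 40] -> [10, -22, -15, -4, -40] -> [-40, -22, -15, -4, 10] -> [40, 22, 15, 4, -10]
  [37, -35, -33, 35] -> [-37, 35, 33, -35] -> [-37, -35, 33, 35] -> [37, 35, -33, -35]
  [3, -20, 46, -15, 12, -9, -45, -6, -13, -15] -> [-3, 20, -46, 15, -12, 9, 45, 6, 13, 15] -> [-46, -12, -3, 6, 9, 13, 15, 15, 20, 45] -> [46, 12, 3, -6, -9, -13, -15, -15, -20, -45]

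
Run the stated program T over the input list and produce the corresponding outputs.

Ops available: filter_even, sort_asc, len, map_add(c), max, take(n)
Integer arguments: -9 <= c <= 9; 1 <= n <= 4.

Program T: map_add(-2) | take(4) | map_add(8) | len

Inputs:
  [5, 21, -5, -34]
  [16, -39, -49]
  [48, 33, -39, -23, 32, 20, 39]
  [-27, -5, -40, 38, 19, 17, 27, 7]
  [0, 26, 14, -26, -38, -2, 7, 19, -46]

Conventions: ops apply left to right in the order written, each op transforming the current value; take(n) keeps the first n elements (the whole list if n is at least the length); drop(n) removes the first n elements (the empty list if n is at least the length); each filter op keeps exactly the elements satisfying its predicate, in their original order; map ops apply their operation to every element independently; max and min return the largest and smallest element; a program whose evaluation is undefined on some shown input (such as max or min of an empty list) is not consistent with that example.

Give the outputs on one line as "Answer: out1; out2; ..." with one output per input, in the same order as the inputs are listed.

4; 3; 4; 4; 4

Execution, op by op:
  [5, 21, -5, -34] -> [3, 19, -7, -36] -> [3, 19, -7, -36] -> [11, 27, 1, -28] -> 4
  [16, -39, -49] -> [14, -41, -51] -> [14, -41, -51] -> [22, -33, -43] -> 3
  [48, 33, -39, -23, 32, 20, 39] -> [46, 31, -41, -25, 30, 18, 37] -> [46, 31, -41, -25] -> [54, 39, -33, -17] -> 4
  [-27, -5, -40, 38, 19, 17, 27, 7] -> [-29, -7, -42, 36, 17, 15, 25, 5] -> [-29, -7, -42, 36] -> [-21, 1, -34, 44] -> 4
  [0, 26, 14, -26, -38, -2, 7, 19, -46] -> [-2, 24, 12, -28, -40, -4, 5, 17, -48] -> [-2, 24, 12, -28] -> [6, 32, 20, -20] -> 4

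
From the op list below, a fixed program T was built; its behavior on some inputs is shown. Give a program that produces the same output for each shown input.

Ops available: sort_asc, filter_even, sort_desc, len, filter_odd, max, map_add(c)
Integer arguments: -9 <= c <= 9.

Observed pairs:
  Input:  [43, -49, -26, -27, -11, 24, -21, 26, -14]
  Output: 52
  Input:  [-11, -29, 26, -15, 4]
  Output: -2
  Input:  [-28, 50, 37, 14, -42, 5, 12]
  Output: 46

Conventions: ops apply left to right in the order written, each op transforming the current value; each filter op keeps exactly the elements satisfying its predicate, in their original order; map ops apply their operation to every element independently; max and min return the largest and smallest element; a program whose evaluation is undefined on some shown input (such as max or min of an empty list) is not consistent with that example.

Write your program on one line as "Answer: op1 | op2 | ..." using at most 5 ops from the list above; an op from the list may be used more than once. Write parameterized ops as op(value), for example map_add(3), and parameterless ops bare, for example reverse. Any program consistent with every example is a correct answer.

map_add(9) | filter_even | sort_asc | max

Check, running the answer program on each example:
  [43, -49, -26, -27, -11, 24, -21, 26, -14] -> [52, -40, -17, -18, -2, 33, -12, 35, -5] -> [52, -40, -18, -2, -12] -> [-40, -18, -12, -2, 52] -> 52
  [-11, -29, 26, -15, 4] -> [-2, -20, 35, -6, 13] -> [-2, -20, -6] -> [-20, -6, -2] -> -2
  [-28, 50, 37, 14, -42, 5, 12] -> [-19, 59, 46, 23, -33, 14, 21] -> [46, 14] -> [14, 46] -> 46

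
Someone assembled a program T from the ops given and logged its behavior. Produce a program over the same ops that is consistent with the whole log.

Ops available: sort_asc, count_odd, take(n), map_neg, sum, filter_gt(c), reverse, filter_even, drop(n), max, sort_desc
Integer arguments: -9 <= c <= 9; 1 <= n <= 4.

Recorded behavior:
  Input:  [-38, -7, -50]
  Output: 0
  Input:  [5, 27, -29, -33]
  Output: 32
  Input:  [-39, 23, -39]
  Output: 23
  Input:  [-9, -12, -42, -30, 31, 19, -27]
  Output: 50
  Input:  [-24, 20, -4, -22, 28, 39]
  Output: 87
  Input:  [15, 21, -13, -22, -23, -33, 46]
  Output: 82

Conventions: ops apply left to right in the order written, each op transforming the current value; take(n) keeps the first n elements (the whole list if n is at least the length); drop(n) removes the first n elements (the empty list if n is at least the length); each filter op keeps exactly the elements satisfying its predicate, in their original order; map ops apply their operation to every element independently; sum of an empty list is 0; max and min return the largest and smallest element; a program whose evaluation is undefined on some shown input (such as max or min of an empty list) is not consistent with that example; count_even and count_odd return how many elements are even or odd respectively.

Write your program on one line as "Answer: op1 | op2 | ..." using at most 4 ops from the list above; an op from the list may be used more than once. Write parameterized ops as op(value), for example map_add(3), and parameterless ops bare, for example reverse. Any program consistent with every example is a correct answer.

filter_gt(-2) | reverse | sum

Check, running the answer program on each example:
  [-38, -7, -50] -> [] -> [] -> 0
  [5, 27, -29, -33] -> [5, 27] -> [27, 5] -> 32
  [-39, 23, -39] -> [23] -> [23] -> 23
  [-9, -12, -42, -30, 31, 19, -27] -> [31, 19] -> [19, 31] -> 50
  [-24, 20, -4, -22, 28, 39] -> [20, 28, 39] -> [39, 28, 20] -> 87
  [15, 21, -13, -22, -23, -33, 46] -> [15, 21, 46] -> [46, 21, 15] -> 82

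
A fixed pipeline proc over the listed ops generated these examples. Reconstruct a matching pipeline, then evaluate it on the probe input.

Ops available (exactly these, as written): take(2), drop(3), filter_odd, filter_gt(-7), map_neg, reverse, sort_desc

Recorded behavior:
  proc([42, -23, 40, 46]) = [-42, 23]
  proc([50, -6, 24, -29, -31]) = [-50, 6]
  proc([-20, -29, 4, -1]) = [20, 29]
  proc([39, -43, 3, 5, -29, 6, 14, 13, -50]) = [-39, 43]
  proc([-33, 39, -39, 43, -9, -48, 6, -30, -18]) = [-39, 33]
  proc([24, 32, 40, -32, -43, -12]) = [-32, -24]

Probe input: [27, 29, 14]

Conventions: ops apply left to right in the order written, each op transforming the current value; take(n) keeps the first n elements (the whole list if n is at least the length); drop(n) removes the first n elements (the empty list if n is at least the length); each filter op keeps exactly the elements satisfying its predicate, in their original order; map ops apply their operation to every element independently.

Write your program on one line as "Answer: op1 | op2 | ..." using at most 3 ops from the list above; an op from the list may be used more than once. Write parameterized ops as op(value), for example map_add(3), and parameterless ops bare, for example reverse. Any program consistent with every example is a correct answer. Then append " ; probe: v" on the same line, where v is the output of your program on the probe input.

take(2) | sort_desc | map_neg ; probe: [-29, -27]

Check, running the answer program on each example:
  [42, -23, 40, 46] -> [42, -23] -> [42, -23] -> [-42, 23]
  [50, -6, 24, -29, -31] -> [50, -6] -> [50, -6] -> [-50, 6]
  [-20, -29, 4, -1] -> [-20, -29] -> [-20, -29] -> [20, 29]
  [39, -43, 3, 5, -29, 6, 14, 13, -50] -> [39, -43] -> [39, -43] -> [-39, 43]
  [-33, 39, -39, 43, -9, -48, 6, -30, -18] -> [-33, 39] -> [39, -33] -> [-39, 33]
  [24, 32, 40, -32, -43, -12] -> [24, 32] -> [32, 24] -> [-32, -24]
  probe: [27, 29, 14] -> [27, 29] -> [29, 27] -> [-29, -27]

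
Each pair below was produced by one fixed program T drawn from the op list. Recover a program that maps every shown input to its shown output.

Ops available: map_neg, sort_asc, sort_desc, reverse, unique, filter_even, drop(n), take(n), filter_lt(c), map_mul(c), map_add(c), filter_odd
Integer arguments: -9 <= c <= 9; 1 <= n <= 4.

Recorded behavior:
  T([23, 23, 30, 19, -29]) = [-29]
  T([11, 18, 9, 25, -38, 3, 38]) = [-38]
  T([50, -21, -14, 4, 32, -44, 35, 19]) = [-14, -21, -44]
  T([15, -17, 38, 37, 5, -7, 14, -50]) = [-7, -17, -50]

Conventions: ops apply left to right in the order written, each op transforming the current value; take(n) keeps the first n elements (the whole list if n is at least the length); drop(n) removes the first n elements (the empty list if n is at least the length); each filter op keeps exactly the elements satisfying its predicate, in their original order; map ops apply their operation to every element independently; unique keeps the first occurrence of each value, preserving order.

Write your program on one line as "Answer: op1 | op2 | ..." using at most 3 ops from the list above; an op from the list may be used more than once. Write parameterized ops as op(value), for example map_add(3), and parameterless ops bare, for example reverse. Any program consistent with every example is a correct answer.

filter_lt(3) | sort_desc

Check, running the answer program on each example:
  [23, 23, 30, 19, -29] -> [-29] -> [-29]
  [11, 18, 9, 25, -38, 3, 38] -> [-38] -> [-38]
  [50, -21, -14, 4, 32, -44, 35, 19] -> [-21, -14, -44] -> [-14, -21, -44]
  [15, -17, 38, 37, 5, -7, 14, -50] -> [-17, -7, -50] -> [-7, -17, -50]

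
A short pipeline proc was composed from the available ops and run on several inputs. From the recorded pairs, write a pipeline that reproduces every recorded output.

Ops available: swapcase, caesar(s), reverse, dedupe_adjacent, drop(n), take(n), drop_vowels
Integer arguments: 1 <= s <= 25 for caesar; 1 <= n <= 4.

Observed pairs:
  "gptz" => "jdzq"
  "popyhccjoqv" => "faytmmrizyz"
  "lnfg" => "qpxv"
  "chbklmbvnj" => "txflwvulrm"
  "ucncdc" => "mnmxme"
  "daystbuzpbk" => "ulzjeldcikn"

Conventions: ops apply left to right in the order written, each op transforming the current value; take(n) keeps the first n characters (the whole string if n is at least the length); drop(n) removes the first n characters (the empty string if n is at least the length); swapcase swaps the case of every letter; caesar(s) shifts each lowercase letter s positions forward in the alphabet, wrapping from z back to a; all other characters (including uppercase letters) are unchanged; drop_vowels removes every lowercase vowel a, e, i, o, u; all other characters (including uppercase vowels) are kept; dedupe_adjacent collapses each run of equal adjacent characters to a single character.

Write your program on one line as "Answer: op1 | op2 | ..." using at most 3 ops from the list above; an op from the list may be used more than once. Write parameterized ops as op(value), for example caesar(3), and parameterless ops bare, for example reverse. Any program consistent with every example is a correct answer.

caesar(1) | caesar(9) | reverse

Check, running the answer program on each example:
  "gptz" -> "hqua" -> "qzdj" -> "jdzq"
  "popyhccjoqv" -> "qpqziddkprw" -> "zyzirmmtyaf" -> "faytmmrizyz"
  "lnfg" -> "mogh" -> "vxpq" -> "qpxv"
  "chbklmbvnj" -> "diclmncwok" -> "mrluvwlfxt" -> "txflwvulrm"
  "ucncdc" -> "vdoded" -> "emxmnm" -> "mnmxme"
  "daystbuzpbk" -> "ebztucvaqcl" -> "nkicdlejzlu" -> "ulzjeldcikn"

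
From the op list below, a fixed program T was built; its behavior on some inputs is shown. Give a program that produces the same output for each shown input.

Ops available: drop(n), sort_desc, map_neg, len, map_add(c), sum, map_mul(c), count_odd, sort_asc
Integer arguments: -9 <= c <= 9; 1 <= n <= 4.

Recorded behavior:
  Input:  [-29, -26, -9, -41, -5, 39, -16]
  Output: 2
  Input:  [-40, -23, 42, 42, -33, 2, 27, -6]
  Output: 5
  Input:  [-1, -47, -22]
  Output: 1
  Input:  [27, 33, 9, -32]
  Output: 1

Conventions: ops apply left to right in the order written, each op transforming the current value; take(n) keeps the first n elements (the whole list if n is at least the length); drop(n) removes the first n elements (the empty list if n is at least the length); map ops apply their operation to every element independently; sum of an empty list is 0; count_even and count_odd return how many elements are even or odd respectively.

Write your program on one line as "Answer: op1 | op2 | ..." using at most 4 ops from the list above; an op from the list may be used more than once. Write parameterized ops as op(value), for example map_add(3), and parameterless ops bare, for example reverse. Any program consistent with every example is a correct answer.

map_neg | map_add(7) | sort_asc | count_odd

Check, running the answer program on each example:
  [-29, -26, -9, -41, -5, 39, -16] -> [29, 26, 9, 41, 5, -39, 16] -> [36, 33, 16, 48, 12, -32, 23] -> [-32, 12, 16, 23, 33, 36, 48] -> 2
  [-40, -23, 42, 42, -33, 2, 27, -6] -> [40, 23, -42, -42, 33, -2, -27, 6] -> [47, 30, -35, -35, 40, 5, -20, 13] -> [-35, -35, -20, 5, 13, 30, 40, 47] -> 5
  [-1, -47, -22] -> [1, 47, 22] -> [8, 54, 29] -> [8, 29, 54] -> 1
  [27, 33, 9, -32] -> [-27, -33, -9, 32] -> [-20, -26, -2, 39] -> [-26, -20, -2, 39] -> 1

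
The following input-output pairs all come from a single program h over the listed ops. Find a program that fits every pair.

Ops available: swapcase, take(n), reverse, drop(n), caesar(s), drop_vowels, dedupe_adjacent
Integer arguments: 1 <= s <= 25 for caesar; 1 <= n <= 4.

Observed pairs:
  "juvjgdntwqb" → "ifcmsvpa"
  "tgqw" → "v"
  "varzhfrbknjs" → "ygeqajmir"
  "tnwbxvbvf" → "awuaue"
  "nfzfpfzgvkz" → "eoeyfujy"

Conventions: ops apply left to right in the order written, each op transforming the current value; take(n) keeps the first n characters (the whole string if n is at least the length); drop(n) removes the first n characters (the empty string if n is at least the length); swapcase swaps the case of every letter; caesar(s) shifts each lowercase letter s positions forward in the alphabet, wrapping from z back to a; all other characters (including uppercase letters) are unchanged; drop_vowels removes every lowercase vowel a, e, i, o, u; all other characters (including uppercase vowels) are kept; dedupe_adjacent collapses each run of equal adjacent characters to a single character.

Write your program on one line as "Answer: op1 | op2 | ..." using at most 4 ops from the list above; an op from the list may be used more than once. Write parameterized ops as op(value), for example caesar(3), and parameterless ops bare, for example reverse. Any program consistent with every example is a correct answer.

drop(1) | caesar(19) | caesar(6) | drop(2)

Check, running the answer program on each example:
  "juvjgdntwqb" -> "uvjgdntwqb" -> "noczwgmpju" -> "tuifcmsvpa" -> "ifcmsvpa"
  "tgqw" -> "gqw" -> "zjp" -> "fpv" -> "v"
  "varzhfrbknjs" -> "arzhfrbknjs" -> "tksaykudgcl" -> "zqygeqajmir" -> "ygeqajmir"
  "tnwbxvbvf" -> "nwbxvbvf" -> "gpuqouoy" -> "mvawuaue" -> "awuaue"
  "nfzfpfzgvkz" -> "fzfpfzgvkz" -> "ysyiyszods" -> "eyeoeyfujy" -> "eoeyfujy"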